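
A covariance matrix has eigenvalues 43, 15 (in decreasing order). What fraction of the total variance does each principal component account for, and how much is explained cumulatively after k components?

Step 1 — total variance = trace(Sigma) = Σ λ_i = 43 + 15 = 58.

Step 2 — fraction explained by component i = λ_i / Σ λ:
  PC1: 43/58 = 0.7414
  PC2: 15/58 = 0.2586

Step 3 — cumulative fraction after k components = (λ_1 + ... + λ_k) / Σ λ:
  k = 1: 43/58 = 0.7414
  k = 2: (43 + 15)/58 = 58/58 = 1

Summary (fraction, with percent):

explained: PC1 0.7414 (74.14%), PC2 0.2586 (25.86%);  cumulative: 0.7414, 1


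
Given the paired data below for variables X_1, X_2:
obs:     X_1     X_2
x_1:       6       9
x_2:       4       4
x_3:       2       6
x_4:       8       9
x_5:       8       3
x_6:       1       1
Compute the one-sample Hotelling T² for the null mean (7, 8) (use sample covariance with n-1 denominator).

Step 1 — sample mean vector:
  mean(X_1) = (6 + 4 + 2 + 8 + 8 + 1) / 6 = 29/6 = 4.8333
  mean(X_2) = (9 + 4 + 6 + 9 + 3 + 1) / 6 = 32/6 = 5.3333
  x̄ = (4.8333, 5.3333),  deviation x̄ - mu_0 = (4.8333, 5.3333) - (7, 8) = (-2.1667, -2.6667).

Step 2 — sample covariance matrix, S[i,j] = (1/(n-1)) · Σ_k (x_{k,i} - mean_i) · (x_{k,j} - mean_j), divisor n-1 = 5:
  S[X_1,X_1] = ((1.1667)·(1.1667) + (-0.8333)·(-0.8333) + (-2.8333)·(-2.8333) + (3.1667)·(3.1667) + (3.1667)·(3.1667) + (-3.8333)·(-3.8333)) / 5 = 44.8333/5 = 8.9667
  S[X_1,X_2] = ((1.1667)·(3.6667) + (-0.8333)·(-1.3333) + (-2.8333)·(0.6667) + (3.1667)·(3.6667) + (3.1667)·(-2.3333) + (-3.8333)·(-4.3333)) / 5 = 24.3333/5 = 4.8667
  S[X_2,X_2] = ((3.6667)·(3.6667) + (-1.3333)·(-1.3333) + (0.6667)·(0.6667) + (3.6667)·(3.6667) + (-2.3333)·(-2.3333) + (-4.3333)·(-4.3333)) / 5 = 53.3333/5 = 10.6667
  S = [[8.9667, 4.8667],
 [4.8667, 10.6667]].

Step 3 — invert S. det(S) = 8.9667·10.6667 - (4.8667)² = 71.96.
  S^{-1} = (1/det) · [[d, -b], [-b, a]] = [[0.1482, -0.0676],
 [-0.0676, 0.1246]].

Step 4 — quadratic form (x̄ - mu_0)^T · S^{-1} · (x̄ - mu_0):
  S^{-1} · (x̄ - mu_0) = (-0.1408, -0.1858),
  (x̄ - mu_0)^T · [...] = (-2.1667)·(-0.1408) + (-2.6667)·(-0.1858) = 0.8004.

Step 5 — scale by n: T² = 6 · 0.8004 = 4.8027.

T² ≈ 4.8027


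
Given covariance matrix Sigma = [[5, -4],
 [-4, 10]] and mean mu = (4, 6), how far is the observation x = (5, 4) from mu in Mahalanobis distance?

Step 1 — centre the observation: (x - mu) = (1, -2).

Step 2 — invert Sigma. det(Sigma) = 5·10 - (-4)² = 34.
  Sigma^{-1} = (1/det) · [[d, -b], [-b, a]] = [[0.2941, 0.1176],
 [0.1176, 0.1471]].

Step 3 — form the quadratic (x - mu)^T · Sigma^{-1} · (x - mu):
  Sigma^{-1} · (x - mu) = (0.0588, -0.1765).
  (x - mu)^T · [Sigma^{-1} · (x - mu)] = (1)·(0.0588) + (-2)·(-0.1765) = 0.4118.

Step 4 — take square root: d = √(0.4118) ≈ 0.6417.

d(x, mu) = √(0.4118) ≈ 0.6417


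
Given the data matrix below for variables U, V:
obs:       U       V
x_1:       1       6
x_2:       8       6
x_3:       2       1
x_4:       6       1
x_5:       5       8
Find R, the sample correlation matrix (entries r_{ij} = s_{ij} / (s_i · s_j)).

Step 1 — column means:
  mean(U) = (1 + 8 + 2 + 6 + 5) / 5 = 22/5 = 4.4
  mean(V) = (6 + 6 + 1 + 1 + 8) / 5 = 22/5 = 4.4

Step 2 — sample variances and covariances s[i,j] = (1/(n-1)) · Σ_k (x_{k,i} - mean_i) · (x_{k,j} - mean_j), with n-1 = 4:
  s[U,U] = ((-3.4)·(-3.4) + (3.6)·(3.6) + (-2.4)·(-2.4) + (1.6)·(1.6) + (0.6)·(0.6)) / 4 = 33.2/4 = 8.3
  s[U,V] = ((-3.4)·(1.6) + (3.6)·(1.6) + (-2.4)·(-3.4) + (1.6)·(-3.4) + (0.6)·(3.6)) / 4 = 5.2/4 = 1.3
  s[V,V] = ((1.6)·(1.6) + (1.6)·(1.6) + (-3.4)·(-3.4) + (-3.4)·(-3.4) + (3.6)·(3.6)) / 4 = 41.2/4 = 10.3
  Sample standard deviations s_i = √(s[i,i]):
  s(U) = √(8.3) = 2.881
  s(V) = √(10.3) = 3.2094

Step 3 — r_{ij} = s_{ij} / (s_i · s_j):
  r[U,U] = 1 (diagonal).
  r[U,V] = 1.3 / (2.881 · 3.2094) = 1.3 / 9.2461 = 0.1406
  r[V,V] = 1 (diagonal).

R is symmetric with unit diagonal. Assembling:

R = [[1, 0.1406],
 [0.1406, 1]]


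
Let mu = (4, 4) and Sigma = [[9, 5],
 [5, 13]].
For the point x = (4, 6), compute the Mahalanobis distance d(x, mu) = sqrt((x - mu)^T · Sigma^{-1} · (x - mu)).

Step 1 — centre the observation: (x - mu) = (0, 2).

Step 2 — invert Sigma. det(Sigma) = 9·13 - (5)² = 92.
  Sigma^{-1} = (1/det) · [[d, -b], [-b, a]] = [[0.1413, -0.0543],
 [-0.0543, 0.0978]].

Step 3 — form the quadratic (x - mu)^T · Sigma^{-1} · (x - mu):
  Sigma^{-1} · (x - mu) = (-0.1087, 0.1957).
  (x - mu)^T · [Sigma^{-1} · (x - mu)] = (0)·(-0.1087) + (2)·(0.1957) = 0.3913.

Step 4 — take square root: d = √(0.3913) ≈ 0.6255.

d(x, mu) = √(0.3913) ≈ 0.6255


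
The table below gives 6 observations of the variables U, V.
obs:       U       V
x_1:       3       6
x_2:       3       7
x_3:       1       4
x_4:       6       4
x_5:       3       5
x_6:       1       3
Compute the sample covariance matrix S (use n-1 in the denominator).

Step 1 — column means:
  mean(U) = (3 + 3 + 1 + 6 + 3 + 1) / 6 = 17/6 = 2.8333
  mean(V) = (6 + 7 + 4 + 4 + 5 + 3) / 6 = 29/6 = 4.8333

Step 2 — sample covariance S[i,j] = (1/(n-1)) · Σ_k (x_{k,i} - mean_i) · (x_{k,j} - mean_j), with n-1 = 5.
  S[U,U] = ((0.1667)·(0.1667) + (0.1667)·(0.1667) + (-1.8333)·(-1.8333) + (3.1667)·(3.1667) + (0.1667)·(0.1667) + (-1.8333)·(-1.8333)) / 5 = 16.8333/5 = 3.3667
  S[U,V] = ((0.1667)·(1.1667) + (0.1667)·(2.1667) + (-1.8333)·(-0.8333) + (3.1667)·(-0.8333) + (0.1667)·(0.1667) + (-1.8333)·(-1.8333)) / 5 = 2.8333/5 = 0.5667
  S[V,V] = ((1.1667)·(1.1667) + (2.1667)·(2.1667) + (-0.8333)·(-0.8333) + (-0.8333)·(-0.8333) + (0.1667)·(0.1667) + (-1.8333)·(-1.8333)) / 5 = 10.8333/5 = 2.1667

S is symmetric (S[j,i] = S[i,j]). Assembling:

S = [[3.3667, 0.5667],
 [0.5667, 2.1667]]


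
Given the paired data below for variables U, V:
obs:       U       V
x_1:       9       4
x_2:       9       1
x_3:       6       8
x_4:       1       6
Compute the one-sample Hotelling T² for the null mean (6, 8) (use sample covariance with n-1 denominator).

Step 1 — sample mean vector:
  mean(U) = (9 + 9 + 6 + 1) / 4 = 25/4 = 6.25
  mean(V) = (4 + 1 + 8 + 6) / 4 = 19/4 = 4.75
  x̄ = (6.25, 4.75),  deviation x̄ - mu_0 = (6.25, 4.75) - (6, 8) = (0.25, -3.25).

Step 2 — sample covariance matrix, S[i,j] = (1/(n-1)) · Σ_k (x_{k,i} - mean_i) · (x_{k,j} - mean_j), divisor n-1 = 3:
  S[U,U] = ((2.75)·(2.75) + (2.75)·(2.75) + (-0.25)·(-0.25) + (-5.25)·(-5.25)) / 3 = 42.75/3 = 14.25
  S[U,V] = ((2.75)·(-0.75) + (2.75)·(-3.75) + (-0.25)·(3.25) + (-5.25)·(1.25)) / 3 = -19.75/3 = -6.5833
  S[V,V] = ((-0.75)·(-0.75) + (-3.75)·(-3.75) + (3.25)·(3.25) + (1.25)·(1.25)) / 3 = 26.75/3 = 8.9167
  S = [[14.25, -6.5833],
 [-6.5833, 8.9167]].

Step 3 — invert S. det(S) = 14.25·8.9167 - (-6.5833)² = 83.7222.
  S^{-1} = (1/det) · [[d, -b], [-b, a]] = [[0.1065, 0.0786],
 [0.0786, 0.1702]].

Step 4 — quadratic form (x̄ - mu_0)^T · S^{-1} · (x̄ - mu_0):
  S^{-1} · (x̄ - mu_0) = (-0.2289, -0.5335),
  (x̄ - mu_0)^T · [...] = (0.25)·(-0.2289) + (-3.25)·(-0.5335) = 1.6767.

Step 5 — scale by n: T² = 4 · 1.6767 = 6.7067.

T² ≈ 6.7067


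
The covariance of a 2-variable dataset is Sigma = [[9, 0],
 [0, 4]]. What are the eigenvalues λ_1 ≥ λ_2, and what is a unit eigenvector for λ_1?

Step 1 — characteristic polynomial of 2×2 Sigma:
  det(Sigma - λI) = λ² - trace · λ + det = 0.
  trace = 9 + 4 = 13, det = 9·4 - (0)² = 36.
Step 2 — discriminant:
  Δ = trace² - 4·det = 169 - 144 = 25.
Step 3 — eigenvalues:
  λ = (trace ± √Δ)/2 = (13 ± 5)/2,
  λ_1 = 9,  λ_2 = 4.

Step 4 — unit eigenvector for λ_1: Sigma is diagonal, so its eigenvectors are the coordinate axes. λ_1 = 9 is the diagonal entry on the first coordinate axis, hence
  v_1 = (1, 0) (||v_1|| = 1).

λ_1 = 9,  λ_2 = 4;  v_1 ≈ (1, 0)


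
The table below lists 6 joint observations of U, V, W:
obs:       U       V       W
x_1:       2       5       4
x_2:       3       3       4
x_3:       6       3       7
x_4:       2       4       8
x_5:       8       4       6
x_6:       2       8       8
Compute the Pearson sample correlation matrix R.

Step 1 — column means:
  mean(U) = (2 + 3 + 6 + 2 + 8 + 2) / 6 = 23/6 = 3.8333
  mean(V) = (5 + 3 + 3 + 4 + 4 + 8) / 6 = 27/6 = 4.5
  mean(W) = (4 + 4 + 7 + 8 + 6 + 8) / 6 = 37/6 = 6.1667

Step 2 — sample variances and covariances s[i,j] = (1/(n-1)) · Σ_k (x_{k,i} - mean_i) · (x_{k,j} - mean_j), with n-1 = 5:
  s[U,U] = ((-1.8333)·(-1.8333) + (-0.8333)·(-0.8333) + (2.1667)·(2.1667) + (-1.8333)·(-1.8333) + (4.1667)·(4.1667) + (-1.8333)·(-1.8333)) / 5 = 32.8333/5 = 6.5667
  s[U,V] = ((-1.8333)·(0.5) + (-0.8333)·(-1.5) + (2.1667)·(-1.5) + (-1.8333)·(-0.5) + (4.1667)·(-0.5) + (-1.8333)·(3.5)) / 5 = -10.5/5 = -2.1
  s[U,W] = ((-1.8333)·(-2.1667) + (-0.8333)·(-2.1667) + (2.1667)·(0.8333) + (-1.8333)·(1.8333) + (4.1667)·(-0.1667) + (-1.8333)·(1.8333)) / 5 = 0.1667/5 = 0.0333
  s[V,V] = ((0.5)·(0.5) + (-1.5)·(-1.5) + (-1.5)·(-1.5) + (-0.5)·(-0.5) + (-0.5)·(-0.5) + (3.5)·(3.5)) / 5 = 17.5/5 = 3.5
  s[V,W] = ((0.5)·(-2.1667) + (-1.5)·(-2.1667) + (-1.5)·(0.8333) + (-0.5)·(1.8333) + (-0.5)·(-0.1667) + (3.5)·(1.8333)) / 5 = 6.5/5 = 1.3
  s[W,W] = ((-2.1667)·(-2.1667) + (-2.1667)·(-2.1667) + (0.8333)·(0.8333) + (1.8333)·(1.8333) + (-0.1667)·(-0.1667) + (1.8333)·(1.8333)) / 5 = 16.8333/5 = 3.3667
  Sample standard deviations s_i = √(s[i,i]):
  s(U) = √(6.5667) = 2.5626
  s(V) = √(3.5) = 1.8708
  s(W) = √(3.3667) = 1.8348

Step 3 — r_{ij} = s_{ij} / (s_i · s_j):
  r[U,U] = 1 (diagonal).
  r[U,V] = -2.1 / (2.5626 · 1.8708) = -2.1 / 4.7941 = -0.438
  r[U,W] = 0.0333 / (2.5626 · 1.8348) = 0.0333 / 4.7019 = 0.0071
  r[V,V] = 1 (diagonal).
  r[V,W] = 1.3 / (1.8708 · 1.8348) = 1.3 / 3.4327 = 0.3787
  r[W,W] = 1 (diagonal).

R is symmetric with unit diagonal. Assembling:

R = [[1, -0.438, 0.0071],
 [-0.438, 1, 0.3787],
 [0.0071, 0.3787, 1]]


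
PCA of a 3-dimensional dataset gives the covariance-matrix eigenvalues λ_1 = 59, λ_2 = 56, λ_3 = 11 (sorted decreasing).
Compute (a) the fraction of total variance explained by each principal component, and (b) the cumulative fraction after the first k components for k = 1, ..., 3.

Step 1 — total variance = trace(Sigma) = Σ λ_i = 59 + 56 + 11 = 126.

Step 2 — fraction explained by component i = λ_i / Σ λ:
  PC1: 59/126 = 0.4683
  PC2: 56/126 = 0.4444
  PC3: 11/126 = 0.0873

Step 3 — cumulative fraction after k components = (λ_1 + ... + λ_k) / Σ λ:
  k = 1: 59/126 = 0.4683
  k = 2: (59 + 56)/126 = 115/126 = 0.9127
  k = 3: (59 + 56 + 11)/126 = 126/126 = 1

Summary (fraction, with percent):

explained: PC1 0.4683 (46.83%), PC2 0.4444 (44.44%), PC3 0.0873 (8.73%);  cumulative: 0.4683, 0.9127, 1


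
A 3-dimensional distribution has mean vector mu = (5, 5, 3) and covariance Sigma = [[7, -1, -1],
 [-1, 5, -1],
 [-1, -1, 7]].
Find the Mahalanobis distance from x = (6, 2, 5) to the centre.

Step 1 — centre the observation: (x - mu) = (1, -3, 2).

Step 2 — invert Sigma (cofactor / det for 3×3, or solve directly):
  Sigma^{-1} = [[0.1518, 0.0357, 0.0268],
 [0.0357, 0.2143, 0.0357],
 [0.0268, 0.0357, 0.1518]].

Step 3 — form the quadratic (x - mu)^T · Sigma^{-1} · (x - mu):
  Sigma^{-1} · (x - mu) = (0.0982, -0.5357, 0.2232).
  (x - mu)^T · [Sigma^{-1} · (x - mu)] = (1)·(0.0982) + (-3)·(-0.5357) + (2)·(0.2232) = 2.1518.

Step 4 — take square root: d = √(2.1518) ≈ 1.4669.

d(x, mu) = √(2.1518) ≈ 1.4669


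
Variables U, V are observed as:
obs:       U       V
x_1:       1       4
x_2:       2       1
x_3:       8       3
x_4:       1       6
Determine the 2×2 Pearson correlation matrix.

Step 1 — column means:
  mean(U) = (1 + 2 + 8 + 1) / 4 = 12/4 = 3
  mean(V) = (4 + 1 + 3 + 6) / 4 = 14/4 = 3.5

Step 2 — sample variances and covariances s[i,j] = (1/(n-1)) · Σ_k (x_{k,i} - mean_i) · (x_{k,j} - mean_j), with n-1 = 3:
  s[U,U] = ((-2)·(-2) + (-1)·(-1) + (5)·(5) + (-2)·(-2)) / 3 = 34/3 = 11.3333
  s[U,V] = ((-2)·(0.5) + (-1)·(-2.5) + (5)·(-0.5) + (-2)·(2.5)) / 3 = -6/3 = -2
  s[V,V] = ((0.5)·(0.5) + (-2.5)·(-2.5) + (-0.5)·(-0.5) + (2.5)·(2.5)) / 3 = 13/3 = 4.3333
  Sample standard deviations s_i = √(s[i,i]):
  s(U) = √(11.3333) = 3.3665
  s(V) = √(4.3333) = 2.0817

Step 3 — r_{ij} = s_{ij} / (s_i · s_j):
  r[U,U] = 1 (diagonal).
  r[U,V] = -2 / (3.3665 · 2.0817) = -2 / 7.0079 = -0.2854
  r[V,V] = 1 (diagonal).

R is symmetric with unit diagonal. Assembling:

R = [[1, -0.2854],
 [-0.2854, 1]]


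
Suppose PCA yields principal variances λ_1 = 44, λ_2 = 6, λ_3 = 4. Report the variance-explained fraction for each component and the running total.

Step 1 — total variance = trace(Sigma) = Σ λ_i = 44 + 6 + 4 = 54.

Step 2 — fraction explained by component i = λ_i / Σ λ:
  PC1: 44/54 = 0.8148
  PC2: 6/54 = 0.1111
  PC3: 4/54 = 0.0741

Step 3 — cumulative fraction after k components = (λ_1 + ... + λ_k) / Σ λ:
  k = 1: 44/54 = 0.8148
  k = 2: (44 + 6)/54 = 50/54 = 0.9259
  k = 3: (44 + 6 + 4)/54 = 54/54 = 1

Summary (fraction, with percent):

explained: PC1 0.8148 (81.48%), PC2 0.1111 (11.11%), PC3 0.0741 (7.41%);  cumulative: 0.8148, 0.9259, 1


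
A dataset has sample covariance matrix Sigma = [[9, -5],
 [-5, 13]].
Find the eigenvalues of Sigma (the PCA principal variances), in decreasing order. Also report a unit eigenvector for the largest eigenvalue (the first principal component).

Step 1 — characteristic polynomial of 2×2 Sigma:
  det(Sigma - λI) = λ² - trace · λ + det = 0.
  trace = 9 + 13 = 22, det = 9·13 - (-5)² = 92.
Step 2 — discriminant:
  Δ = trace² - 4·det = 484 - 368 = 116.
Step 3 — eigenvalues:
  λ = (trace ± √Δ)/2 = (22 ± 10.7703)/2,
  λ_1 = 16.3852,  λ_2 = 5.6148.

Step 4 — unit eigenvector for λ_1: solve (Sigma - λ_1 I)v = 0. First row:
  (9 - 16.3852)·v_x + (-5)·v_y = 0, i.e. (-7.3852)·v_x + (-5)·v_y = 0,
  so v ∝ (b, λ_1 - a) = (-5, 7.3852); multiply by -1 so the first entry is positive: u = (5, -7.3852).
  ||u|| = √((5)² + (-7.3852)²) = √(79.5407) ≈ 8.9186,
  v_1 = u/||u|| ≈ (0.5606, -0.8281) (||v_1|| = 1).

λ_1 = 16.3852,  λ_2 = 5.6148;  v_1 ≈ (0.5606, -0.8281)


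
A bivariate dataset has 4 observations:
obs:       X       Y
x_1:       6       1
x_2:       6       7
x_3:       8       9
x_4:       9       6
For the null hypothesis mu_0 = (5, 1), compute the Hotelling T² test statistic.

Step 1 — sample mean vector:
  mean(X) = (6 + 6 + 8 + 9) / 4 = 29/4 = 7.25
  mean(Y) = (1 + 7 + 9 + 6) / 4 = 23/4 = 5.75
  x̄ = (7.25, 5.75),  deviation x̄ - mu_0 = (7.25, 5.75) - (5, 1) = (2.25, 4.75).

Step 2 — sample covariance matrix, S[i,j] = (1/(n-1)) · Σ_k (x_{k,i} - mean_i) · (x_{k,j} - mean_j), divisor n-1 = 3:
  S[X,X] = ((-1.25)·(-1.25) + (-1.25)·(-1.25) + (0.75)·(0.75) + (1.75)·(1.75)) / 3 = 6.75/3 = 2.25
  S[X,Y] = ((-1.25)·(-4.75) + (-1.25)·(1.25) + (0.75)·(3.25) + (1.75)·(0.25)) / 3 = 7.25/3 = 2.4167
  S[Y,Y] = ((-4.75)·(-4.75) + (1.25)·(1.25) + (3.25)·(3.25) + (0.25)·(0.25)) / 3 = 34.75/3 = 11.5833
  S = [[2.25, 2.4167],
 [2.4167, 11.5833]].

Step 3 — invert S. det(S) = 2.25·11.5833 - (2.4167)² = 20.2222.
  S^{-1} = (1/det) · [[d, -b], [-b, a]] = [[0.5728, -0.1195],
 [-0.1195, 0.1113]].

Step 4 — quadratic form (x̄ - mu_0)^T · S^{-1} · (x̄ - mu_0):
  S^{-1} · (x̄ - mu_0) = (0.7212, 0.2596),
  (x̄ - mu_0)^T · [...] = (2.25)·(0.7212) + (4.75)·(0.2596) = 2.8558.

Step 5 — scale by n: T² = 4 · 2.8558 = 11.4231.

T² ≈ 11.4231


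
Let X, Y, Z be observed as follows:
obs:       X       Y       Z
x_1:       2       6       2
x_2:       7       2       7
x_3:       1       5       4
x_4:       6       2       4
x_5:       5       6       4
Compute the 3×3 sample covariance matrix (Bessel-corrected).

Step 1 — column means:
  mean(X) = (2 + 7 + 1 + 6 + 5) / 5 = 21/5 = 4.2
  mean(Y) = (6 + 2 + 5 + 2 + 6) / 5 = 21/5 = 4.2
  mean(Z) = (2 + 7 + 4 + 4 + 4) / 5 = 21/5 = 4.2

Step 2 — sample covariance S[i,j] = (1/(n-1)) · Σ_k (x_{k,i} - mean_i) · (x_{k,j} - mean_j), with n-1 = 4.
  S[X,X] = ((-2.2)·(-2.2) + (2.8)·(2.8) + (-3.2)·(-3.2) + (1.8)·(1.8) + (0.8)·(0.8)) / 4 = 26.8/4 = 6.7
  S[X,Y] = ((-2.2)·(1.8) + (2.8)·(-2.2) + (-3.2)·(0.8) + (1.8)·(-2.2) + (0.8)·(1.8)) / 4 = -15.2/4 = -3.8
  S[X,Z] = ((-2.2)·(-2.2) + (2.8)·(2.8) + (-3.2)·(-0.2) + (1.8)·(-0.2) + (0.8)·(-0.2)) / 4 = 12.8/4 = 3.2
  S[Y,Y] = ((1.8)·(1.8) + (-2.2)·(-2.2) + (0.8)·(0.8) + (-2.2)·(-2.2) + (1.8)·(1.8)) / 4 = 16.8/4 = 4.2
  S[Y,Z] = ((1.8)·(-2.2) + (-2.2)·(2.8) + (0.8)·(-0.2) + (-2.2)·(-0.2) + (1.8)·(-0.2)) / 4 = -10.2/4 = -2.55
  S[Z,Z] = ((-2.2)·(-2.2) + (2.8)·(2.8) + (-0.2)·(-0.2) + (-0.2)·(-0.2) + (-0.2)·(-0.2)) / 4 = 12.8/4 = 3.2

S is symmetric (S[j,i] = S[i,j]). Assembling:

S = [[6.7, -3.8, 3.2],
 [-3.8, 4.2, -2.55],
 [3.2, -2.55, 3.2]]


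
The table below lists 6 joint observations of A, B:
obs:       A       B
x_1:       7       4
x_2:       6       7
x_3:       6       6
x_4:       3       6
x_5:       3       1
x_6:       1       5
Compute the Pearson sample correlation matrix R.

Step 1 — column means:
  mean(A) = (7 + 6 + 6 + 3 + 3 + 1) / 6 = 26/6 = 4.3333
  mean(B) = (4 + 7 + 6 + 6 + 1 + 5) / 6 = 29/6 = 4.8333

Step 2 — sample variances and covariances s[i,j] = (1/(n-1)) · Σ_k (x_{k,i} - mean_i) · (x_{k,j} - mean_j), with n-1 = 5:
  s[A,A] = ((2.6667)·(2.6667) + (1.6667)·(1.6667) + (1.6667)·(1.6667) + (-1.3333)·(-1.3333) + (-1.3333)·(-1.3333) + (-3.3333)·(-3.3333)) / 5 = 27.3333/5 = 5.4667
  s[A,B] = ((2.6667)·(-0.8333) + (1.6667)·(2.1667) + (1.6667)·(1.1667) + (-1.3333)·(1.1667) + (-1.3333)·(-3.8333) + (-3.3333)·(0.1667)) / 5 = 6.3333/5 = 1.2667
  s[B,B] = ((-0.8333)·(-0.8333) + (2.1667)·(2.1667) + (1.1667)·(1.1667) + (1.1667)·(1.1667) + (-3.8333)·(-3.8333) + (0.1667)·(0.1667)) / 5 = 22.8333/5 = 4.5667
  Sample standard deviations s_i = √(s[i,i]):
  s(A) = √(5.4667) = 2.3381
  s(B) = √(4.5667) = 2.137

Step 3 — r_{ij} = s_{ij} / (s_i · s_j):
  r[A,A] = 1 (diagonal).
  r[A,B] = 1.2667 / (2.3381 · 2.137) = 1.2667 / 4.9964 = 0.2535
  r[B,B] = 1 (diagonal).

R is symmetric with unit diagonal. Assembling:

R = [[1, 0.2535],
 [0.2535, 1]]


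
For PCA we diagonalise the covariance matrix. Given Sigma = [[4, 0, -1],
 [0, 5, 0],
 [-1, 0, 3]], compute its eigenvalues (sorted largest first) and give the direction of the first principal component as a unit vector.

Step 1 — characteristic polynomial p(λ) = det(λI - Sigma) = λ³ - tr·λ² + c_1·λ - det, where tr = trace, c_1 = sum of the principal 2×2 minors, det = det(Sigma):
  tr = 4 + 5 + 3 = 12,
  c_1 = (4·5 - (0)²) + (4·3 - (-1)²) + (5·3 - (0)²) = 20 + 11 + 15 = 46,
  det = 4·(5·3 - (0)²) - (0)·((0)·3 - (0)·(-1)) + (-1)·((0)·(0) - 5·(-1)) = 4·(15) - (0)·(0) + (-1)·(5) = 55.
  So p(λ) = λ³ - 12λ² + 46λ - 55.
Step 2 — look for an integer root (rational root theorem: any rational root is an integer divisor of 55). Testing λ = 5:
  p(5) = 125 - 300 + 230 - 55 = 0  ✓
  Dividing out (λ - 5): p(λ) = (λ - 5)(λ² - 7λ + 11).
Step 3 — remaining eigenvalues from the quadratic λ² - 7λ + 11 = 0:
  Δ = 7² - 4·11 = 49 - 44 = 5,  λ = (7 ± √5)/2 = (7 ± 2.2361)/2 ≈ 4.618 or 2.382.
  Sorted: λ_1 = 5,  λ_2 = 4.618,  λ_3 = 2.382  (check: sum = 12 = tr ✓).

Step 4 — unit eigenvector for λ_1 = 5: v spans the null space of (Sigma - λ_1 I), whose rows are
  r_1 = (-1, 0, -1),  r_2 = (0, 0, 0),  r_3 = (-1, 0, -2).
  v is orthogonal to every row, so take v ∝ r_1 × r_3 = ((0)·(-2) - (-1)·(0), (-1)·(-1) - (-1)·(-2), (-1)·(0) - (0)·(-1)) = (0, -1, 0).
  Rescale (multiply by -1 so the first nonzero entry is positive): u = (0, 1, 0).
  ||u|| = √((0)² + (1)² + (0)²) = √(1) = 1,  v_1 = u/||u|| ≈ (0, 1, 0) (||v_1|| = 1).

λ_1 = 5,  λ_2 = 4.618,  λ_3 = 2.382;  v_1 ≈ (0, 1, 0)


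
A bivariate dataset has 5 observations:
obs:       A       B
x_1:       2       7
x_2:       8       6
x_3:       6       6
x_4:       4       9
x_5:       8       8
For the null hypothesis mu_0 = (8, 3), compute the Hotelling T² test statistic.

Step 1 — sample mean vector:
  mean(A) = (2 + 8 + 6 + 4 + 8) / 5 = 28/5 = 5.6
  mean(B) = (7 + 6 + 6 + 9 + 8) / 5 = 36/5 = 7.2
  x̄ = (5.6, 7.2),  deviation x̄ - mu_0 = (5.6, 7.2) - (8, 3) = (-2.4, 4.2).

Step 2 — sample covariance matrix, S[i,j] = (1/(n-1)) · Σ_k (x_{k,i} - mean_i) · (x_{k,j} - mean_j), divisor n-1 = 4:
  S[A,A] = ((-3.6)·(-3.6) + (2.4)·(2.4) + (0.4)·(0.4) + (-1.6)·(-1.6) + (2.4)·(2.4)) / 4 = 27.2/4 = 6.8
  S[A,B] = ((-3.6)·(-0.2) + (2.4)·(-1.2) + (0.4)·(-1.2) + (-1.6)·(1.8) + (2.4)·(0.8)) / 4 = -3.6/4 = -0.9
  S[B,B] = ((-0.2)·(-0.2) + (-1.2)·(-1.2) + (-1.2)·(-1.2) + (1.8)·(1.8) + (0.8)·(0.8)) / 4 = 6.8/4 = 1.7
  S = [[6.8, -0.9],
 [-0.9, 1.7]].

Step 3 — invert S. det(S) = 6.8·1.7 - (-0.9)² = 10.75.
  S^{-1} = (1/det) · [[d, -b], [-b, a]] = [[0.1581, 0.0837],
 [0.0837, 0.6326]].

Step 4 — quadratic form (x̄ - mu_0)^T · S^{-1} · (x̄ - mu_0):
  S^{-1} · (x̄ - mu_0) = (-0.0279, 2.4558),
  (x̄ - mu_0)^T · [...] = (-2.4)·(-0.0279) + (4.2)·(2.4558) = 10.3814.

Step 5 — scale by n: T² = 5 · 10.3814 = 51.907.

T² ≈ 51.907


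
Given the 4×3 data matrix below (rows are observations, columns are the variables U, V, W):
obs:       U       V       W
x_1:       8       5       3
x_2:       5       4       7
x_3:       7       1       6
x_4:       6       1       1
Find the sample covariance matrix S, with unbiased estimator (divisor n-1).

Step 1 — column means:
  mean(U) = (8 + 5 + 7 + 6) / 4 = 26/4 = 6.5
  mean(V) = (5 + 4 + 1 + 1) / 4 = 11/4 = 2.75
  mean(W) = (3 + 7 + 6 + 1) / 4 = 17/4 = 4.25

Step 2 — sample covariance S[i,j] = (1/(n-1)) · Σ_k (x_{k,i} - mean_i) · (x_{k,j} - mean_j), with n-1 = 3.
  S[U,U] = ((1.5)·(1.5) + (-1.5)·(-1.5) + (0.5)·(0.5) + (-0.5)·(-0.5)) / 3 = 5/3 = 1.6667
  S[U,V] = ((1.5)·(2.25) + (-1.5)·(1.25) + (0.5)·(-1.75) + (-0.5)·(-1.75)) / 3 = 1.5/3 = 0.5
  S[U,W] = ((1.5)·(-1.25) + (-1.5)·(2.75) + (0.5)·(1.75) + (-0.5)·(-3.25)) / 3 = -3.5/3 = -1.1667
  S[V,V] = ((2.25)·(2.25) + (1.25)·(1.25) + (-1.75)·(-1.75) + (-1.75)·(-1.75)) / 3 = 12.75/3 = 4.25
  S[V,W] = ((2.25)·(-1.25) + (1.25)·(2.75) + (-1.75)·(1.75) + (-1.75)·(-3.25)) / 3 = 3.25/3 = 1.0833
  S[W,W] = ((-1.25)·(-1.25) + (2.75)·(2.75) + (1.75)·(1.75) + (-3.25)·(-3.25)) / 3 = 22.75/3 = 7.5833

S is symmetric (S[j,i] = S[i,j]). Assembling:

S = [[1.6667, 0.5, -1.1667],
 [0.5, 4.25, 1.0833],
 [-1.1667, 1.0833, 7.5833]]


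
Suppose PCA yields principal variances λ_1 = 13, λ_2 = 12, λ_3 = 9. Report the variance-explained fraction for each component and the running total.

Step 1 — total variance = trace(Sigma) = Σ λ_i = 13 + 12 + 9 = 34.

Step 2 — fraction explained by component i = λ_i / Σ λ:
  PC1: 13/34 = 0.3824
  PC2: 12/34 = 0.3529
  PC3: 9/34 = 0.2647

Step 3 — cumulative fraction after k components = (λ_1 + ... + λ_k) / Σ λ:
  k = 1: 13/34 = 0.3824
  k = 2: (13 + 12)/34 = 25/34 = 0.7353
  k = 3: (13 + 12 + 9)/34 = 34/34 = 1

Summary (fraction, with percent):

explained: PC1 0.3824 (38.24%), PC2 0.3529 (35.29%), PC3 0.2647 (26.47%);  cumulative: 0.3824, 0.7353, 1


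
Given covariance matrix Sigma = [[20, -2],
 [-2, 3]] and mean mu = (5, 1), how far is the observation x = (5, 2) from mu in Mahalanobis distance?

Step 1 — centre the observation: (x - mu) = (0, 1).

Step 2 — invert Sigma. det(Sigma) = 20·3 - (-2)² = 56.
  Sigma^{-1} = (1/det) · [[d, -b], [-b, a]] = [[0.0536, 0.0357],
 [0.0357, 0.3571]].

Step 3 — form the quadratic (x - mu)^T · Sigma^{-1} · (x - mu):
  Sigma^{-1} · (x - mu) = (0.0357, 0.3571).
  (x - mu)^T · [Sigma^{-1} · (x - mu)] = (0)·(0.0357) + (1)·(0.3571) = 0.3571.

Step 4 — take square root: d = √(0.3571) ≈ 0.5976.

d(x, mu) = √(0.3571) ≈ 0.5976


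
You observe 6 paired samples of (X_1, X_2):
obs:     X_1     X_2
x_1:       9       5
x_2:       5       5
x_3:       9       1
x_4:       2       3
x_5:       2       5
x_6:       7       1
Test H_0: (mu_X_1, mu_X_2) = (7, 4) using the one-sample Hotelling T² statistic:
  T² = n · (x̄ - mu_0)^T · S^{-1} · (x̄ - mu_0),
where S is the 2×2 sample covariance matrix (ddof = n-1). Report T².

Step 1 — sample mean vector:
  mean(X_1) = (9 + 5 + 9 + 2 + 2 + 7) / 6 = 34/6 = 5.6667
  mean(X_2) = (5 + 5 + 1 + 3 + 5 + 1) / 6 = 20/6 = 3.3333
  x̄ = (5.6667, 3.3333),  deviation x̄ - mu_0 = (5.6667, 3.3333) - (7, 4) = (-1.3333, -0.6667).

Step 2 — sample covariance matrix, S[i,j] = (1/(n-1)) · Σ_k (x_{k,i} - mean_i) · (x_{k,j} - mean_j), divisor n-1 = 5:
  S[X_1,X_1] = ((3.3333)·(3.3333) + (-0.6667)·(-0.6667) + (3.3333)·(3.3333) + (-3.6667)·(-3.6667) + (-3.6667)·(-3.6667) + (1.3333)·(1.3333)) / 5 = 51.3333/5 = 10.2667
  S[X_1,X_2] = ((3.3333)·(1.6667) + (-0.6667)·(1.6667) + (3.3333)·(-2.3333) + (-3.6667)·(-0.3333) + (-3.6667)·(1.6667) + (1.3333)·(-2.3333)) / 5 = -11.3333/5 = -2.2667
  S[X_2,X_2] = ((1.6667)·(1.6667) + (1.6667)·(1.6667) + (-2.3333)·(-2.3333) + (-0.3333)·(-0.3333) + (1.6667)·(1.6667) + (-2.3333)·(-2.3333)) / 5 = 19.3333/5 = 3.8667
  S = [[10.2667, -2.2667],
 [-2.2667, 3.8667]].

Step 3 — invert S. det(S) = 10.2667·3.8667 - (-2.2667)² = 34.56.
  S^{-1} = (1/det) · [[d, -b], [-b, a]] = [[0.1119, 0.0656],
 [0.0656, 0.2971]].

Step 4 — quadratic form (x̄ - mu_0)^T · S^{-1} · (x̄ - mu_0):
  S^{-1} · (x̄ - mu_0) = (-0.1929, -0.2855),
  (x̄ - mu_0)^T · [...] = (-1.3333)·(-0.1929) + (-0.6667)·(-0.2855) = 0.4475.

Step 5 — scale by n: T² = 6 · 0.4475 = 2.6852.

T² ≈ 2.6852


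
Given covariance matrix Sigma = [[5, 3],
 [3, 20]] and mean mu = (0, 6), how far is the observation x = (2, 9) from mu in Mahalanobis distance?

Step 1 — centre the observation: (x - mu) = (2, 3).

Step 2 — invert Sigma. det(Sigma) = 5·20 - (3)² = 91.
  Sigma^{-1} = (1/det) · [[d, -b], [-b, a]] = [[0.2198, -0.033],
 [-0.033, 0.0549]].

Step 3 — form the quadratic (x - mu)^T · Sigma^{-1} · (x - mu):
  Sigma^{-1} · (x - mu) = (0.3407, 0.0989).
  (x - mu)^T · [Sigma^{-1} · (x - mu)] = (2)·(0.3407) + (3)·(0.0989) = 0.978.

Step 4 — take square root: d = √(0.978) ≈ 0.9889.

d(x, mu) = √(0.978) ≈ 0.9889


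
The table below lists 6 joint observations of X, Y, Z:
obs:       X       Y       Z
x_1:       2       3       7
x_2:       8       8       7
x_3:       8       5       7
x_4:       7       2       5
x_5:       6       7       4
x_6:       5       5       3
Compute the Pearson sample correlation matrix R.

Step 1 — column means:
  mean(X) = (2 + 8 + 8 + 7 + 6 + 5) / 6 = 36/6 = 6
  mean(Y) = (3 + 8 + 5 + 2 + 7 + 5) / 6 = 30/6 = 5
  mean(Z) = (7 + 7 + 7 + 5 + 4 + 3) / 6 = 33/6 = 5.5

Step 2 — sample variances and covariances s[i,j] = (1/(n-1)) · Σ_k (x_{k,i} - mean_i) · (x_{k,j} - mean_j), with n-1 = 5:
  s[X,X] = ((-4)·(-4) + (2)·(2) + (2)·(2) + (1)·(1) + (0)·(0) + (-1)·(-1)) / 5 = 26/5 = 5.2
  s[X,Y] = ((-4)·(-2) + (2)·(3) + (2)·(0) + (1)·(-3) + (0)·(2) + (-1)·(0)) / 5 = 11/5 = 2.2
  s[X,Z] = ((-4)·(1.5) + (2)·(1.5) + (2)·(1.5) + (1)·(-0.5) + (0)·(-1.5) + (-1)·(-2.5)) / 5 = 2/5 = 0.4
  s[Y,Y] = ((-2)·(-2) + (3)·(3) + (0)·(0) + (-3)·(-3) + (2)·(2) + (0)·(0)) / 5 = 26/5 = 5.2
  s[Y,Z] = ((-2)·(1.5) + (3)·(1.5) + (0)·(1.5) + (-3)·(-0.5) + (2)·(-1.5) + (0)·(-2.5)) / 5 = 0/5 = 0
  s[Z,Z] = ((1.5)·(1.5) + (1.5)·(1.5) + (1.5)·(1.5) + (-0.5)·(-0.5) + (-1.5)·(-1.5) + (-2.5)·(-2.5)) / 5 = 15.5/5 = 3.1
  Sample standard deviations s_i = √(s[i,i]):
  s(X) = √(5.2) = 2.2804
  s(Y) = √(5.2) = 2.2804
  s(Z) = √(3.1) = 1.7607

Step 3 — r_{ij} = s_{ij} / (s_i · s_j):
  r[X,X] = 1 (diagonal).
  r[X,Y] = 2.2 / (2.2804 · 2.2804) = 2.2 / 5.2 = 0.4231
  r[X,Z] = 0.4 / (2.2804 · 1.7607) = 0.4 / 4.015 = 0.0996
  r[Y,Y] = 1 (diagonal).
  r[Y,Z] = 0 / (2.2804 · 1.7607) = 0 / 4.015 = 0
  r[Z,Z] = 1 (diagonal).

R is symmetric with unit diagonal. Assembling:

R = [[1, 0.4231, 0.0996],
 [0.4231, 1, 0],
 [0.0996, 0, 1]]


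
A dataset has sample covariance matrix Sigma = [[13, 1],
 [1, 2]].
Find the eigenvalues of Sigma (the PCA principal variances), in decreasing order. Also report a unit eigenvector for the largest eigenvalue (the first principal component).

Step 1 — characteristic polynomial of 2×2 Sigma:
  det(Sigma - λI) = λ² - trace · λ + det = 0.
  trace = 13 + 2 = 15, det = 13·2 - (1)² = 25.
Step 2 — discriminant:
  Δ = trace² - 4·det = 225 - 100 = 125.
Step 3 — eigenvalues:
  λ = (trace ± √Δ)/2 = (15 ± 11.1803)/2,
  λ_1 = 13.0902,  λ_2 = 1.9098.

Step 4 — unit eigenvector for λ_1: solve (Sigma - λ_1 I)v = 0. First row:
  (13 - 13.0902)·v_x + (1)·v_y = 0, i.e. (-0.0902)·v_x + (1)·v_y = 0,
  so v ∝ (b, λ_1 - a) = (1, 0.0902) = u.
  ||u|| = √((1)² + (0.0902)²) = √(1.0081) ≈ 1.0041,
  v_1 = u/||u|| ≈ (0.996, 0.0898) (||v_1|| = 1).

λ_1 = 13.0902,  λ_2 = 1.9098;  v_1 ≈ (0.996, 0.0898)


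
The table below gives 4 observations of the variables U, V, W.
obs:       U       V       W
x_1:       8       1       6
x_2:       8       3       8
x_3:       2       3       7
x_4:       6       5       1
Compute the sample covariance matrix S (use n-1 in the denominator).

Step 1 — column means:
  mean(U) = (8 + 8 + 2 + 6) / 4 = 24/4 = 6
  mean(V) = (1 + 3 + 3 + 5) / 4 = 12/4 = 3
  mean(W) = (6 + 8 + 7 + 1) / 4 = 22/4 = 5.5

Step 2 — sample covariance S[i,j] = (1/(n-1)) · Σ_k (x_{k,i} - mean_i) · (x_{k,j} - mean_j), with n-1 = 3.
  S[U,U] = ((2)·(2) + (2)·(2) + (-4)·(-4) + (0)·(0)) / 3 = 24/3 = 8
  S[U,V] = ((2)·(-2) + (2)·(0) + (-4)·(0) + (0)·(2)) / 3 = -4/3 = -1.3333
  S[U,W] = ((2)·(0.5) + (2)·(2.5) + (-4)·(1.5) + (0)·(-4.5)) / 3 = 0/3 = 0
  S[V,V] = ((-2)·(-2) + (0)·(0) + (0)·(0) + (2)·(2)) / 3 = 8/3 = 2.6667
  S[V,W] = ((-2)·(0.5) + (0)·(2.5) + (0)·(1.5) + (2)·(-4.5)) / 3 = -10/3 = -3.3333
  S[W,W] = ((0.5)·(0.5) + (2.5)·(2.5) + (1.5)·(1.5) + (-4.5)·(-4.5)) / 3 = 29/3 = 9.6667

S is symmetric (S[j,i] = S[i,j]). Assembling:

S = [[8, -1.3333, 0],
 [-1.3333, 2.6667, -3.3333],
 [0, -3.3333, 9.6667]]


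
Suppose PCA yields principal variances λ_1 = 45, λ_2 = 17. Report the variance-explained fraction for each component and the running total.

Step 1 — total variance = trace(Sigma) = Σ λ_i = 45 + 17 = 62.

Step 2 — fraction explained by component i = λ_i / Σ λ:
  PC1: 45/62 = 0.7258
  PC2: 17/62 = 0.2742

Step 3 — cumulative fraction after k components = (λ_1 + ... + λ_k) / Σ λ:
  k = 1: 45/62 = 0.7258
  k = 2: (45 + 17)/62 = 62/62 = 1

Summary (fraction, with percent):

explained: PC1 0.7258 (72.58%), PC2 0.2742 (27.42%);  cumulative: 0.7258, 1


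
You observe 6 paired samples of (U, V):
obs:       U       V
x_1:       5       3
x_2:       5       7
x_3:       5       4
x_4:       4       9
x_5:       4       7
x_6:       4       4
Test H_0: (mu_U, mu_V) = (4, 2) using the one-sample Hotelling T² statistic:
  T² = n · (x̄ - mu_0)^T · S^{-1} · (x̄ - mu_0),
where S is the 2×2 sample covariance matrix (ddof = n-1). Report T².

Step 1 — sample mean vector:
  mean(U) = (5 + 5 + 5 + 4 + 4 + 4) / 6 = 27/6 = 4.5
  mean(V) = (3 + 7 + 4 + 9 + 7 + 4) / 6 = 34/6 = 5.6667
  x̄ = (4.5, 5.6667),  deviation x̄ - mu_0 = (4.5, 5.6667) - (4, 2) = (0.5, 3.6667).

Step 2 — sample covariance matrix, S[i,j] = (1/(n-1)) · Σ_k (x_{k,i} - mean_i) · (x_{k,j} - mean_j), divisor n-1 = 5:
  S[U,U] = ((0.5)·(0.5) + (0.5)·(0.5) + (0.5)·(0.5) + (-0.5)·(-0.5) + (-0.5)·(-0.5) + (-0.5)·(-0.5)) / 5 = 1.5/5 = 0.3
  S[U,V] = ((0.5)·(-2.6667) + (0.5)·(1.3333) + (0.5)·(-1.6667) + (-0.5)·(3.3333) + (-0.5)·(1.3333) + (-0.5)·(-1.6667)) / 5 = -3/5 = -0.6
  S[V,V] = ((-2.6667)·(-2.6667) + (1.3333)·(1.3333) + (-1.6667)·(-1.6667) + (3.3333)·(3.3333) + (1.3333)·(1.3333) + (-1.6667)·(-1.6667)) / 5 = 27.3333/5 = 5.4667
  S = [[0.3, -0.6],
 [-0.6, 5.4667]].

Step 3 — invert S. det(S) = 0.3·5.4667 - (-0.6)² = 1.28.
  S^{-1} = (1/det) · [[d, -b], [-b, a]] = [[4.2708, 0.4687],
 [0.4687, 0.2344]].

Step 4 — quadratic form (x̄ - mu_0)^T · S^{-1} · (x̄ - mu_0):
  S^{-1} · (x̄ - mu_0) = (3.8542, 1.0937),
  (x̄ - mu_0)^T · [...] = (0.5)·(3.8542) + (3.6667)·(1.0937) = 5.9375.

Step 5 — scale by n: T² = 6 · 5.9375 = 35.625.

T² ≈ 35.625


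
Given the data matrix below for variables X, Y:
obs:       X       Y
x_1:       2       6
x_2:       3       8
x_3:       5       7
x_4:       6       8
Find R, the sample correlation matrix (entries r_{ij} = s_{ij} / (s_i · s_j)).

Step 1 — column means:
  mean(X) = (2 + 3 + 5 + 6) / 4 = 16/4 = 4
  mean(Y) = (6 + 8 + 7 + 8) / 4 = 29/4 = 7.25

Step 2 — sample variances and covariances s[i,j] = (1/(n-1)) · Σ_k (x_{k,i} - mean_i) · (x_{k,j} - mean_j), with n-1 = 3:
  s[X,X] = ((-2)·(-2) + (-1)·(-1) + (1)·(1) + (2)·(2)) / 3 = 10/3 = 3.3333
  s[X,Y] = ((-2)·(-1.25) + (-1)·(0.75) + (1)·(-0.25) + (2)·(0.75)) / 3 = 3/3 = 1
  s[Y,Y] = ((-1.25)·(-1.25) + (0.75)·(0.75) + (-0.25)·(-0.25) + (0.75)·(0.75)) / 3 = 2.75/3 = 0.9167
  Sample standard deviations s_i = √(s[i,i]):
  s(X) = √(3.3333) = 1.8257
  s(Y) = √(0.9167) = 0.9574

Step 3 — r_{ij} = s_{ij} / (s_i · s_j):
  r[X,X] = 1 (diagonal).
  r[X,Y] = 1 / (1.8257 · 0.9574) = 1 / 1.748 = 0.5721
  r[Y,Y] = 1 (diagonal).

R is symmetric with unit diagonal. Assembling:

R = [[1, 0.5721],
 [0.5721, 1]]


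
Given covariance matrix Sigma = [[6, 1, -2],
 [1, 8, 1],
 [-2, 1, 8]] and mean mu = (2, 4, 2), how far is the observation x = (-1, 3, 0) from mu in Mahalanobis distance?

Step 1 — centre the observation: (x - mu) = (-3, -1, -2).

Step 2 — invert Sigma (cofactor / det for 3×3, or solve directly):
  Sigma^{-1} = [[0.1886, -0.0299, 0.0509],
 [-0.0299, 0.1317, -0.024],
 [0.0509, -0.024, 0.1407]].

Step 3 — form the quadratic (x - mu)^T · Sigma^{-1} · (x - mu):
  Sigma^{-1} · (x - mu) = (-0.6377, 0.006, -0.4102).
  (x - mu)^T · [Sigma^{-1} · (x - mu)] = (-3)·(-0.6377) + (-1)·(0.006) + (-2)·(-0.4102) = 2.7275.

Step 4 — take square root: d = √(2.7275) ≈ 1.6515.

d(x, mu) = √(2.7275) ≈ 1.6515


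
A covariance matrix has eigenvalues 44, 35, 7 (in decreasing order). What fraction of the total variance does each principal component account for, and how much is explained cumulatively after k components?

Step 1 — total variance = trace(Sigma) = Σ λ_i = 44 + 35 + 7 = 86.

Step 2 — fraction explained by component i = λ_i / Σ λ:
  PC1: 44/86 = 0.5116
  PC2: 35/86 = 0.407
  PC3: 7/86 = 0.0814

Step 3 — cumulative fraction after k components = (λ_1 + ... + λ_k) / Σ λ:
  k = 1: 44/86 = 0.5116
  k = 2: (44 + 35)/86 = 79/86 = 0.9186
  k = 3: (44 + 35 + 7)/86 = 86/86 = 1

Summary (fraction, with percent):

explained: PC1 0.5116 (51.16%), PC2 0.407 (40.7%), PC3 0.0814 (8.14%);  cumulative: 0.5116, 0.9186, 1


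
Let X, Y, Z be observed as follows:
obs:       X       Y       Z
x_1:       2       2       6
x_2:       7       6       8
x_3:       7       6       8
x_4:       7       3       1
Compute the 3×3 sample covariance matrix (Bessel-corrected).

Step 1 — column means:
  mean(X) = (2 + 7 + 7 + 7) / 4 = 23/4 = 5.75
  mean(Y) = (2 + 6 + 6 + 3) / 4 = 17/4 = 4.25
  mean(Z) = (6 + 8 + 8 + 1) / 4 = 23/4 = 5.75

Step 2 — sample covariance S[i,j] = (1/(n-1)) · Σ_k (x_{k,i} - mean_i) · (x_{k,j} - mean_j), with n-1 = 3.
  S[X,X] = ((-3.75)·(-3.75) + (1.25)·(1.25) + (1.25)·(1.25) + (1.25)·(1.25)) / 3 = 18.75/3 = 6.25
  S[X,Y] = ((-3.75)·(-2.25) + (1.25)·(1.75) + (1.25)·(1.75) + (1.25)·(-1.25)) / 3 = 11.25/3 = 3.75
  S[X,Z] = ((-3.75)·(0.25) + (1.25)·(2.25) + (1.25)·(2.25) + (1.25)·(-4.75)) / 3 = -1.25/3 = -0.4167
  S[Y,Y] = ((-2.25)·(-2.25) + (1.75)·(1.75) + (1.75)·(1.75) + (-1.25)·(-1.25)) / 3 = 12.75/3 = 4.25
  S[Y,Z] = ((-2.25)·(0.25) + (1.75)·(2.25) + (1.75)·(2.25) + (-1.25)·(-4.75)) / 3 = 13.25/3 = 4.4167
  S[Z,Z] = ((0.25)·(0.25) + (2.25)·(2.25) + (2.25)·(2.25) + (-4.75)·(-4.75)) / 3 = 32.75/3 = 10.9167

S is symmetric (S[j,i] = S[i,j]). Assembling:

S = [[6.25, 3.75, -0.4167],
 [3.75, 4.25, 4.4167],
 [-0.4167, 4.4167, 10.9167]]


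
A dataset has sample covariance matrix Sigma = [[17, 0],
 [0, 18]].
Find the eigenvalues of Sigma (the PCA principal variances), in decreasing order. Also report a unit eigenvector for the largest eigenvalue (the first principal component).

Step 1 — characteristic polynomial of 2×2 Sigma:
  det(Sigma - λI) = λ² - trace · λ + det = 0.
  trace = 17 + 18 = 35, det = 17·18 - (0)² = 306.
Step 2 — discriminant:
  Δ = trace² - 4·det = 1225 - 1224 = 1.
Step 3 — eigenvalues:
  λ = (trace ± √Δ)/2 = (35 ± 1)/2,
  λ_1 = 18,  λ_2 = 17.

Step 4 — unit eigenvector for λ_1: Sigma is diagonal, so its eigenvectors are the coordinate axes. λ_1 = 18 is the diagonal entry on the second coordinate axis, hence
  v_1 = (0, 1) (||v_1|| = 1).

λ_1 = 18,  λ_2 = 17;  v_1 ≈ (0, 1)


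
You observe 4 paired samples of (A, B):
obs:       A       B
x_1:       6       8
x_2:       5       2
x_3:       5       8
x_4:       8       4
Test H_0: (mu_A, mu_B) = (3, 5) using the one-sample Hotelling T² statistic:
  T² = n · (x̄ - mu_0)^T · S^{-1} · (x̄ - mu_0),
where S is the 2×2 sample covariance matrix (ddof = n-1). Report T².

Step 1 — sample mean vector:
  mean(A) = (6 + 5 + 5 + 8) / 4 = 24/4 = 6
  mean(B) = (8 + 2 + 8 + 4) / 4 = 22/4 = 5.5
  x̄ = (6, 5.5),  deviation x̄ - mu_0 = (6, 5.5) - (3, 5) = (3, 0.5).

Step 2 — sample covariance matrix, S[i,j] = (1/(n-1)) · Σ_k (x_{k,i} - mean_i) · (x_{k,j} - mean_j), divisor n-1 = 3:
  S[A,A] = ((0)·(0) + (-1)·(-1) + (-1)·(-1) + (2)·(2)) / 3 = 6/3 = 2
  S[A,B] = ((0)·(2.5) + (-1)·(-3.5) + (-1)·(2.5) + (2)·(-1.5)) / 3 = -2/3 = -0.6667
  S[B,B] = ((2.5)·(2.5) + (-3.5)·(-3.5) + (2.5)·(2.5) + (-1.5)·(-1.5)) / 3 = 27/3 = 9
  S = [[2, -0.6667],
 [-0.6667, 9]].

Step 3 — invert S. det(S) = 2·9 - (-0.6667)² = 17.5556.
  S^{-1} = (1/det) · [[d, -b], [-b, a]] = [[0.5127, 0.038],
 [0.038, 0.1139]].

Step 4 — quadratic form (x̄ - mu_0)^T · S^{-1} · (x̄ - mu_0):
  S^{-1} · (x̄ - mu_0) = (1.557, 0.1709),
  (x̄ - mu_0)^T · [...] = (3)·(1.557) + (0.5)·(0.1709) = 4.7563.

Step 5 — scale by n: T² = 4 · 4.7563 = 19.0253.

T² ≈ 19.0253


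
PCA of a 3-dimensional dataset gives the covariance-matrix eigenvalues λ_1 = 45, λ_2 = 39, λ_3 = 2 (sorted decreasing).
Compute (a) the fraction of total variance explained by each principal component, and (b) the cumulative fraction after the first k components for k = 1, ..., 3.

Step 1 — total variance = trace(Sigma) = Σ λ_i = 45 + 39 + 2 = 86.

Step 2 — fraction explained by component i = λ_i / Σ λ:
  PC1: 45/86 = 0.5233
  PC2: 39/86 = 0.4535
  PC3: 2/86 = 0.0233

Step 3 — cumulative fraction after k components = (λ_1 + ... + λ_k) / Σ λ:
  k = 1: 45/86 = 0.5233
  k = 2: (45 + 39)/86 = 84/86 = 0.9767
  k = 3: (45 + 39 + 2)/86 = 86/86 = 1

Summary (fraction, with percent):

explained: PC1 0.5233 (52.33%), PC2 0.4535 (45.35%), PC3 0.0233 (2.33%);  cumulative: 0.5233, 0.9767, 1


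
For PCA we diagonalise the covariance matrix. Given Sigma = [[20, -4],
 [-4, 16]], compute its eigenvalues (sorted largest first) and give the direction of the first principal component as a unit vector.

Step 1 — characteristic polynomial of 2×2 Sigma:
  det(Sigma - λI) = λ² - trace · λ + det = 0.
  trace = 20 + 16 = 36, det = 20·16 - (-4)² = 304.
Step 2 — discriminant:
  Δ = trace² - 4·det = 1296 - 1216 = 80.
Step 3 — eigenvalues:
  λ = (trace ± √Δ)/2 = (36 ± 8.9443)/2,
  λ_1 = 22.4721,  λ_2 = 13.5279.

Step 4 — unit eigenvector for λ_1: solve (Sigma - λ_1 I)v = 0. First row:
  (20 - 22.4721)·v_x + (-4)·v_y = 0, i.e. (-2.4721)·v_x + (-4)·v_y = 0,
  so v ∝ (b, λ_1 - a) = (-4, 2.4721); multiply by -1 so the first entry is positive: u = (4, -2.4721).
  ||u|| = √((4)² + (-2.4721)²) = √(22.1115) ≈ 4.7023,
  v_1 = u/||u|| ≈ (0.8507, -0.5257) (||v_1|| = 1).

λ_1 = 22.4721,  λ_2 = 13.5279;  v_1 ≈ (0.8507, -0.5257)


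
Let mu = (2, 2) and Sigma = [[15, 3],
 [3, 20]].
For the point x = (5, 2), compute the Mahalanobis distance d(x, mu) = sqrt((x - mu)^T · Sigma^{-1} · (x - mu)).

Step 1 — centre the observation: (x - mu) = (3, 0).

Step 2 — invert Sigma. det(Sigma) = 15·20 - (3)² = 291.
  Sigma^{-1} = (1/det) · [[d, -b], [-b, a]] = [[0.0687, -0.0103],
 [-0.0103, 0.0515]].

Step 3 — form the quadratic (x - mu)^T · Sigma^{-1} · (x - mu):
  Sigma^{-1} · (x - mu) = (0.2062, -0.0309).
  (x - mu)^T · [Sigma^{-1} · (x - mu)] = (3)·(0.2062) + (0)·(-0.0309) = 0.6186.

Step 4 — take square root: d = √(0.6186) ≈ 0.7865.

d(x, mu) = √(0.6186) ≈ 0.7865
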